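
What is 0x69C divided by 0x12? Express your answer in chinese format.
Convert 0x69C (hexadecimal) → 6×256 + 9×16 + 12 = 1692 (decimal)
Convert 0x12 (hexadecimal) → 1×16 + 2 = 18 (decimal)
Compute 1692 ÷ 18 = 94
Convert 94 (decimal) → 94 = 9×10 + 4 → 九十四 (Chinese numeral)
九十四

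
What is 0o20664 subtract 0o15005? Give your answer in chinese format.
Convert 0o20664 (octal) → 2×4096 + 6×64 + 6×8 + 4 = 8628 (decimal)
Convert 0o15005 (octal) → 1×4096 + 5×512 + 5 = 6661 (decimal)
Compute 8628 - 6661 = 1967
Convert 1967 (decimal) → 1967 = 1×1000 + 9×100 + 6×10 + 7 → 一千九百六十七 (Chinese numeral)
一千九百六十七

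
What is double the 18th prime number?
The 18th prime number = 61
Compute 61 × 2 = 122
122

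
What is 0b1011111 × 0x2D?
Convert 0b1011111 (binary) → 64 + 16 + 8 + 4 + 2 + 1 = 95 (decimal)
Convert 0x2D (hexadecimal) → 2×16 + 13 = 45 (decimal)
Compute 95 × 45 = 4275
4275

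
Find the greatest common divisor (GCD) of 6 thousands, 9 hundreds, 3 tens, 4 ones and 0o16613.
Convert 6 thousands, 9 hundreds, 3 tens, 4 ones (place-value notation) → 6×1000 + 9×100 + 3×10 + 4 = 6934 (decimal)
Convert 0o16613 (octal) → 1×4096 + 6×512 + 6×64 + 1×8 + 3 = 7563 (decimal)
Compute gcd(6934, 7563) = 1
1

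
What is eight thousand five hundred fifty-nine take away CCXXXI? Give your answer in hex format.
Convert eight thousand five hundred fifty-nine (English words) → 8×1000 + 5×100 + 59 = 8559 (decimal)
Convert CCXXXI (Roman numeral) → 100 + 100 + 10 + 10 + 10 + 1 = 231 (decimal)
Compute 8559 - 231 = 8328
Convert 8328 (decimal) → 8328 = 2×4096 + 8×16 + 8 → 0x2088 (hexadecimal)
0x2088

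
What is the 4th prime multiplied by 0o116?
Convert the 4th prime (prime index) → 7 (decimal)
Convert 0o116 (octal) → 1×64 + 1×8 + 6 = 78 (decimal)
Compute 7 × 78 = 546
546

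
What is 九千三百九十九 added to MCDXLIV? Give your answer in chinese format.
Convert 九千三百九十九 (Chinese numeral) → 9×1000 + 3×100 + 9×10 + 9 = 9399 (decimal)
Convert MCDXLIV (Roman numeral) → 1000 + 400 + 40 + 4 = 1444 (decimal)
Compute 9399 + 1444 = 10843
Convert 10843 (decimal) → 10843 = 1×10000 + 8×100 + 4×10 + 3 → 一万零八百四十三 (Chinese numeral)
一万零八百四十三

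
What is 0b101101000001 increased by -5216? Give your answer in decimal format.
Convert 0b101101000001 (binary) → 2048 + 512 + 256 + 64 + 1 = 2881 (decimal)
Compute 2881 + -5216 = -2335
-2335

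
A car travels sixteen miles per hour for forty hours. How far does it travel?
Convert sixteen (English words) → 16 (decimal)
Convert forty (English words) → 40 (decimal)
Compute 16 × 40 = 640
640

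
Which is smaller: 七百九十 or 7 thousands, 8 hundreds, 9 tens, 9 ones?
Convert 七百九十 (Chinese numeral) → 7×100 + 9×10 = 790 (decimal)
Convert 7 thousands, 8 hundreds, 9 tens, 9 ones (place-value notation) → 7×1000 + 8×100 + 9×10 + 9 = 7899 (decimal)
Compare 790 vs 7899: smaller = 790
790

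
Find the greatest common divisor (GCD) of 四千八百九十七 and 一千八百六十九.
Convert 四千八百九十七 (Chinese numeral) → 4×1000 + 8×100 + 9×10 + 7 = 4897 (decimal)
Convert 一千八百六十九 (Chinese numeral) → 1×1000 + 8×100 + 6×10 + 9 = 1869 (decimal)
Compute gcd(4897, 1869) = 1
1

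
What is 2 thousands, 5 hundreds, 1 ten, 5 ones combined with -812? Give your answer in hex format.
Convert 2 thousands, 5 hundreds, 1 ten, 5 ones (place-value notation) → 2×1000 + 5×100 + 1×10 + 5 = 2515 (decimal)
Compute 2515 + -812 = 1703
Convert 1703 (decimal) → 1703 = 6×256 + 10×16 + 7 → 0x6A7 (hexadecimal)
0x6A7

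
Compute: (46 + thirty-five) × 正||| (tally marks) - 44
Convert thirty-five (English words) → 35 (decimal)
Convert 正||| (tally marks) → 5 + 3 = 8 (decimal)
Expression in decimal: (46 + 35) × 8 - 44
Parentheses first: 46 + 35 = 81
Multiply: 81 × 8 = 648
Subtract: 648 - 44 = 604
604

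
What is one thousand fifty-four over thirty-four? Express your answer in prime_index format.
Convert one thousand fifty-four (English words) → 1×1000 + 54 = 1054 (decimal)
Convert thirty-four (English words) → 34 (decimal)
Compute 1054 ÷ 34 = 31
Convert 31 (decimal) → the 11th prime (prime index)
the 11th prime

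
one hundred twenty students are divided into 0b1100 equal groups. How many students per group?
Convert one hundred twenty (English words) → 1×100 + 20 = 120 (decimal)
Convert 0b1100 (binary) → 8 + 4 = 12 (decimal)
Compute 120 ÷ 12 = 10
10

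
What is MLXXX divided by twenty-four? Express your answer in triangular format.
Convert MLXXX (Roman numeral) → 1000 + 50 + 10 + 10 + 10 = 1080 (decimal)
Convert twenty-four (English words) → 24 (decimal)
Compute 1080 ÷ 24 = 45
Convert 45 (decimal) → 45 = 9×10/2 → the 9th triangular number (triangular index)
the 9th triangular number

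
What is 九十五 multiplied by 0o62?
Convert 九十五 (Chinese numeral) → 9×10 + 5 = 95 (decimal)
Convert 0o62 (octal) → 6×8 + 2 = 50 (decimal)
Compute 95 × 50 = 4750
4750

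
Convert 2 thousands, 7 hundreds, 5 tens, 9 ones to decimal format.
Convert 2 thousands, 7 hundreds, 5 tens, 9 ones (place-value notation) → 2×1000 + 7×100 + 5×10 + 9 = 2759 (decimal)
2759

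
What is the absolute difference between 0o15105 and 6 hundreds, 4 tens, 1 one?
Convert 0o15105 (octal) → 1×4096 + 5×512 + 1×64 + 5 = 6725 (decimal)
Convert 6 hundreds, 4 tens, 1 one (place-value notation) → 6×100 + 4×10 + 1 = 641 (decimal)
Compute |6725 - 641| = 6084
6084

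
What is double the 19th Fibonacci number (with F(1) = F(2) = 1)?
The 19th Fibonacci number (with F(1) = F(2) = 1) = 4181
Compute 4181 × 2 = 8362
8362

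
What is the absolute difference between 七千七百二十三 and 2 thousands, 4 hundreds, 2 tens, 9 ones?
Convert 七千七百二十三 (Chinese numeral) → 7×1000 + 7×100 + 2×10 + 3 = 7723 (decimal)
Convert 2 thousands, 4 hundreds, 2 tens, 9 ones (place-value notation) → 2×1000 + 4×100 + 2×10 + 9 = 2429 (decimal)
Compute |7723 - 2429| = 5294
5294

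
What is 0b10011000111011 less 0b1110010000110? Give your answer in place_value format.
Convert 0b10011000111011 (binary) → 8192 + 1024 + 512 + 32 + 16 + 8 + 2 + 1 = 9787 (decimal)
Convert 0b1110010000110 (binary) → 4096 + 2048 + 1024 + 128 + 4 + 2 = 7302 (decimal)
Compute 9787 - 7302 = 2485
Convert 2485 (decimal) → 2485 = 2×1000 + 4×100 + 8×10 + 5 → 2 thousands, 4 hundreds, 8 tens, 5 ones (place-value notation)
2 thousands, 4 hundreds, 8 tens, 5 ones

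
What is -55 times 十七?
Convert 十七 (Chinese numeral) → 1×10 + 7 = 17 (decimal)
Compute -55 × 17 = -935
-935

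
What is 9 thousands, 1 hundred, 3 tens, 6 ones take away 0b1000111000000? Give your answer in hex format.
Convert 9 thousands, 1 hundred, 3 tens, 6 ones (place-value notation) → 9×1000 + 1×100 + 3×10 + 6 = 9136 (decimal)
Convert 0b1000111000000 (binary) → 4096 + 256 + 128 + 64 = 4544 (decimal)
Compute 9136 - 4544 = 4592
Convert 4592 (decimal) → 4592 = 1×4096 + 1×256 + 15×16 → 0x11F0 (hexadecimal)
0x11F0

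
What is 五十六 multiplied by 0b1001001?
Convert 五十六 (Chinese numeral) → 5×10 + 6 = 56 (decimal)
Convert 0b1001001 (binary) → 64 + 8 + 1 = 73 (decimal)
Compute 56 × 73 = 4088
4088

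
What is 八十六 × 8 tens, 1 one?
Convert 八十六 (Chinese numeral) → 8×10 + 6 = 86 (decimal)
Convert 8 tens, 1 one (place-value notation) → 8×10 + 1 = 81 (decimal)
Compute 86 × 81 = 6966
6966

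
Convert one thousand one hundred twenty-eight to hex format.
Convert one thousand one hundred twenty-eight (English words) → 1×1000 + 1×100 + 28 = 1128 (decimal)
Convert 1128 (decimal) → 1128 = 4×256 + 6×16 + 8 → 0x468 (hexadecimal)
0x468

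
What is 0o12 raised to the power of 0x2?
Convert 0o12 (octal) → 1×8 + 2 = 10 (decimal)
Convert 0x2 (hexadecimal) → 2 (decimal)
Compute 10 ^ 2 = 100
100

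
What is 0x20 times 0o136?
Convert 0x20 (hexadecimal) → 2×16 = 32 (decimal)
Convert 0o136 (octal) → 1×64 + 3×8 + 6 = 94 (decimal)
Compute 32 × 94 = 3008
3008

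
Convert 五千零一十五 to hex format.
Convert 五千零一十五 (Chinese numeral) → 5×1000 + 1×10 + 5 = 5015 (decimal)
Convert 5015 (decimal) → 5015 = 1×4096 + 3×256 + 9×16 + 7 → 0x1397 (hexadecimal)
0x1397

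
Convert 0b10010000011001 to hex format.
Convert 0b10010000011001 (binary) → 8192 + 1024 + 16 + 8 + 1 = 9241 (decimal)
Convert 9241 (decimal) → 9241 = 2×4096 + 4×256 + 1×16 + 9 → 0x2419 (hexadecimal)
0x2419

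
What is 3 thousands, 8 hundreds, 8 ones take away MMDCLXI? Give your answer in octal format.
Convert 3 thousands, 8 hundreds, 8 ones (place-value notation) → 3×1000 + 8×100 + 8 = 3808 (decimal)
Convert MMDCLXI (Roman numeral) → 1000 + 1000 + 500 + 100 + 50 + 10 + 1 = 2661 (decimal)
Compute 3808 - 2661 = 1147
Convert 1147 (decimal) → 1147 = 2×512 + 1×64 + 7×8 + 3 → 0o2173 (octal)
0o2173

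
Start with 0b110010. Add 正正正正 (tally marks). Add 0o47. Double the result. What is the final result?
Convert 0b110010 (binary) → 32 + 16 + 2 = 50 (decimal)
Start: 50
Convert 正正正正 (tally marks) → 5 + 5 + 5 + 5 = 20 (decimal)
50 + 20 = 70
Convert 0o47 (octal) → 4×8 + 7 = 39 (decimal)
70 + 39 = 109
109 × 2 = 218
218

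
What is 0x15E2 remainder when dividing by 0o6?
Convert 0x15E2 (hexadecimal) → 1×4096 + 5×256 + 14×16 + 2 = 5602 (decimal)
Convert 0o6 (octal) → 6 (decimal)
Compute 5602 mod 6 = 4
4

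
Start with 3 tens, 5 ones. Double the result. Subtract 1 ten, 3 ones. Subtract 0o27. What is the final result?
Convert 3 tens, 5 ones (place-value notation) → 3×10 + 5 = 35 (decimal)
Start: 35
35 × 2 = 70
Convert 1 ten, 3 ones (place-value notation) → 1×10 + 3 = 13 (decimal)
70 - 13 = 57
Convert 0o27 (octal) → 2×8 + 7 = 23 (decimal)
57 - 23 = 34
34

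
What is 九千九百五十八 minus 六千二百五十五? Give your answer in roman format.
Convert 九千九百五十八 (Chinese numeral) → 9×1000 + 9×100 + 5×10 + 8 = 9958 (decimal)
Convert 六千二百五十五 (Chinese numeral) → 6×1000 + 2×100 + 5×10 + 5 = 6255 (decimal)
Compute 9958 - 6255 = 3703
Convert 3703 (decimal) → 3703 = 1000 + 1000 + 1000 + 500 + 100 + 100 + 1 + 1 + 1 → MMMDCCIII (Roman numeral)
MMMDCCIII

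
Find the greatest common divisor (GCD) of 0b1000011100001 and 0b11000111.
Convert 0b1000011100001 (binary) → 4096 + 128 + 64 + 32 + 1 = 4321 (decimal)
Convert 0b11000111 (binary) → 128 + 64 + 4 + 2 + 1 = 199 (decimal)
Compute gcd(4321, 199) = 1
1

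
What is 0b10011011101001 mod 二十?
Convert 0b10011011101001 (binary) → 8192 + 1024 + 512 + 128 + 64 + 32 + 8 + 1 = 9961 (decimal)
Convert 二十 (Chinese numeral) → 2×10 = 20 (decimal)
Compute 9961 mod 20 = 1
1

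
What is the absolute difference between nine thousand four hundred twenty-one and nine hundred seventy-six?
Convert nine thousand four hundred twenty-one (English words) → 9×1000 + 4×100 + 21 = 9421 (decimal)
Convert nine hundred seventy-six (English words) → 9×100 + 76 = 976 (decimal)
Compute |9421 - 976| = 8445
8445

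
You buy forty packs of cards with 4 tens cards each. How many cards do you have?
Convert 4 tens (place-value notation) → 4×10 = 40 (decimal)
Convert forty (English words) → 40 (decimal)
Compute 40 × 40 = 1600
1600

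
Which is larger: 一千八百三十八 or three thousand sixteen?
Convert 一千八百三十八 (Chinese numeral) → 1×1000 + 8×100 + 3×10 + 8 = 1838 (decimal)
Convert three thousand sixteen (English words) → 3×1000 + 16 = 3016 (decimal)
Compare 1838 vs 3016: larger = 3016
3016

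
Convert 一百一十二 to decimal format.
Convert 一百一十二 (Chinese numeral) → 1×100 + 1×10 + 2 = 112 (decimal)
112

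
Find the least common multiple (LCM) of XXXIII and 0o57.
Convert XXXIII (Roman numeral) → 10 + 10 + 10 + 1 + 1 + 1 = 33 (decimal)
Convert 0o57 (octal) → 5×8 + 7 = 47 (decimal)
Compute lcm(33, 47) = 1551
1551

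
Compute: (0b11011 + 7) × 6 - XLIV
Convert 0b11011 (binary) → 16 + 8 + 2 + 1 = 27 (decimal)
Convert XLIV (Roman numeral) → 40 + 4 = 44 (decimal)
Expression in decimal: (27 + 7) × 6 - 44
Parentheses first: 27 + 7 = 34
Multiply: 34 × 6 = 204
Subtract: 204 - 44 = 160
160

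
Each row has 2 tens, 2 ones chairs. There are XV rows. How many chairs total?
Convert 2 tens, 2 ones (place-value notation) → 2×10 + 2 = 22 (decimal)
Convert XV (Roman numeral) → 10 + 5 = 15 (decimal)
Compute 22 × 15 = 330
330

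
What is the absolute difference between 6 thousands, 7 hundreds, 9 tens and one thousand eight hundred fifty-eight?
Convert 6 thousands, 7 hundreds, 9 tens (place-value notation) → 6×1000 + 7×100 + 9×10 = 6790 (decimal)
Convert one thousand eight hundred fifty-eight (English words) → 1×1000 + 8×100 + 58 = 1858 (decimal)
Compute |6790 - 1858| = 4932
4932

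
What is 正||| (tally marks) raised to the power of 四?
Convert 正||| (tally marks) → 5 + 3 = 8 (decimal)
Convert 四 (Chinese numeral) → 4 (decimal)
Compute 8 ^ 4 = 4096
4096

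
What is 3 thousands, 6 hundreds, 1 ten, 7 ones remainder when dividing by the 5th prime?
Convert 3 thousands, 6 hundreds, 1 ten, 7 ones (place-value notation) → 3×1000 + 6×100 + 1×10 + 7 = 3617 (decimal)
Convert the 5th prime (prime index) → 11 (decimal)
Compute 3617 mod 11 = 9
9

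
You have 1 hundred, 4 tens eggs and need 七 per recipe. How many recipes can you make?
Convert 1 hundred, 4 tens (place-value notation) → 1×100 + 4×10 = 140 (decimal)
Convert 七 (Chinese numeral) → 7 (decimal)
Compute 140 ÷ 7 = 20
20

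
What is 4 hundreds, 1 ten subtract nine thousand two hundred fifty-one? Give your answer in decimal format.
Convert 4 hundreds, 1 ten (place-value notation) → 4×100 + 1×10 = 410 (decimal)
Convert nine thousand two hundred fifty-one (English words) → 9×1000 + 2×100 + 51 = 9251 (decimal)
Compute 410 - 9251 = -8841
-8841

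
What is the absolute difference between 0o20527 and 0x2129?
Convert 0o20527 (octal) → 2×4096 + 5×64 + 2×8 + 7 = 8535 (decimal)
Convert 0x2129 (hexadecimal) → 2×4096 + 1×256 + 2×16 + 9 = 8489 (decimal)
Compute |8535 - 8489| = 46
46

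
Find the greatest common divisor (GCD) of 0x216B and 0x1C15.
Convert 0x216B (hexadecimal) → 2×4096 + 1×256 + 6×16 + 11 = 8555 (decimal)
Convert 0x1C15 (hexadecimal) → 1×4096 + 12×256 + 1×16 + 5 = 7189 (decimal)
Compute gcd(8555, 7189) = 1
1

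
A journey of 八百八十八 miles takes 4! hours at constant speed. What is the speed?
Convert 八百八十八 (Chinese numeral) → 8×100 + 8×10 + 8 = 888 (decimal)
Convert 4! (factorial) → 24 (decimal)
Compute 888 ÷ 24 = 37
37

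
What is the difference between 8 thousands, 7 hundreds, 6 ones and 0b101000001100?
Convert 8 thousands, 7 hundreds, 6 ones (place-value notation) → 8×1000 + 7×100 + 6 = 8706 (decimal)
Convert 0b101000001100 (binary) → 2048 + 512 + 8 + 4 = 2572 (decimal)
Difference: |8706 - 2572| = 6134
6134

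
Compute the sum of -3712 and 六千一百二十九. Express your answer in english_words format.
Convert 六千一百二十九 (Chinese numeral) → 6×1000 + 1×100 + 2×10 + 9 = 6129 (decimal)
Compute -3712 + 6129 = 2417
Convert 2417 (decimal) → 2417 = 2×1000 + 4×100 + 17 → two thousand four hundred seventeen (English words)
two thousand four hundred seventeen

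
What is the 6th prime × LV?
Convert the 6th prime (prime index) → 13 (decimal)
Convert LV (Roman numeral) → 50 + 5 = 55 (decimal)
Compute 13 × 55 = 715
715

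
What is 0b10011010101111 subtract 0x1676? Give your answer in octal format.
Convert 0b10011010101111 (binary) → 8192 + 1024 + 512 + 128 + 32 + 8 + 4 + 2 + 1 = 9903 (decimal)
Convert 0x1676 (hexadecimal) → 1×4096 + 6×256 + 7×16 + 6 = 5750 (decimal)
Compute 9903 - 5750 = 4153
Convert 4153 (decimal) → 4153 = 1×4096 + 7×8 + 1 → 0o10071 (octal)
0o10071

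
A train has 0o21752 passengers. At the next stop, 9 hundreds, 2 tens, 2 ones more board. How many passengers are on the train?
Convert 0o21752 (octal) → 2×4096 + 1×512 + 7×64 + 5×8 + 2 = 9194 (decimal)
Convert 9 hundreds, 2 tens, 2 ones (place-value notation) → 9×100 + 2×10 + 2 = 922 (decimal)
Compute 9194 + 922 = 10116
10116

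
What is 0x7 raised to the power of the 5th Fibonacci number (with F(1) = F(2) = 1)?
Convert 0x7 (hexadecimal) → 7 (decimal)
Convert the 5th Fibonacci number (with F(1) = F(2) = 1) (Fibonacci index) → 1, 1, 2, 3, 5 → 5 (decimal)
Compute 7 ^ 5 = 16807
16807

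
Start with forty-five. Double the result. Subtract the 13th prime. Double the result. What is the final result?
Convert forty-five (English words) → 45 (decimal)
Start: 45
45 × 2 = 90
Convert the 13th prime (prime index) → 41 (decimal)
90 - 41 = 49
49 × 2 = 98
98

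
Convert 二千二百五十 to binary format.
Convert 二千二百五十 (Chinese numeral) → 2×1000 + 2×100 + 5×10 = 2250 (decimal)
Convert 2250 (decimal) → 2250 = 2048 + 128 + 64 + 8 + 2 → 0b100011001010 (binary)
0b100011001010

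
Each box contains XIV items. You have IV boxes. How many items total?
Convert XIV (Roman numeral) → 10 + 4 = 14 (decimal)
Convert IV (Roman numeral) → 4 (decimal)
Compute 14 × 4 = 56
56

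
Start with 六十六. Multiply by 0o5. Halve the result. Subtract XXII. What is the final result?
Convert 六十六 (Chinese numeral) → 6×10 + 6 = 66 (decimal)
Start: 66
Convert 0o5 (octal) → 5 (decimal)
66 × 5 = 330
330 ÷ 2 = 165
Convert XXII (Roman numeral) → 10 + 10 + 1 + 1 = 22 (decimal)
165 - 22 = 143
143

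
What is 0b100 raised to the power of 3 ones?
Convert 0b100 (binary) → 4 (decimal)
Convert 3 ones (place-value notation) → 3 (decimal)
Compute 4 ^ 3 = 64
64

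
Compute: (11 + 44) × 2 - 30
Parentheses first: 11 + 44 = 55
Multiply: 55 × 2 = 110
Subtract: 110 - 30 = 80
80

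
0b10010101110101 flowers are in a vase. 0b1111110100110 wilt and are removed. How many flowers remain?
Convert 0b10010101110101 (binary) → 8192 + 1024 + 256 + 64 + 32 + 16 + 4 + 1 = 9589 (decimal)
Convert 0b1111110100110 (binary) → 4096 + 2048 + 1024 + 512 + 256 + 128 + 32 + 4 + 2 = 8102 (decimal)
Compute 9589 - 8102 = 1487
1487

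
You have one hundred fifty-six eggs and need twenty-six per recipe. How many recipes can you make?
Convert one hundred fifty-six (English words) → 1×100 + 56 = 156 (decimal)
Convert twenty-six (English words) → 26 (decimal)
Compute 156 ÷ 26 = 6
6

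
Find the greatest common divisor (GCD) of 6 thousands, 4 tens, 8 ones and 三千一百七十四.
Convert 6 thousands, 4 tens, 8 ones (place-value notation) → 6×1000 + 4×10 + 8 = 6048 (decimal)
Convert 三千一百七十四 (Chinese numeral) → 3×1000 + 1×100 + 7×10 + 4 = 3174 (decimal)
Compute gcd(6048, 3174) = 6
6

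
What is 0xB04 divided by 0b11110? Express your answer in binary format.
Convert 0xB04 (hexadecimal) → 11×256 + 4 = 2820 (decimal)
Convert 0b11110 (binary) → 16 + 8 + 4 + 2 = 30 (decimal)
Compute 2820 ÷ 30 = 94
Convert 94 (decimal) → 94 = 64 + 16 + 8 + 4 + 2 → 0b1011110 (binary)
0b1011110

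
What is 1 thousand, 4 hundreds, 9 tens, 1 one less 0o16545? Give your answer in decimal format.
Convert 1 thousand, 4 hundreds, 9 tens, 1 one (place-value notation) → 1×1000 + 4×100 + 9×10 + 1 = 1491 (decimal)
Convert 0o16545 (octal) → 1×4096 + 6×512 + 5×64 + 4×8 + 5 = 7525 (decimal)
Compute 1491 - 7525 = -6034
-6034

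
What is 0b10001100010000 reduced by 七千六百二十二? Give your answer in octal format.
Convert 0b10001100010000 (binary) → 8192 + 512 + 256 + 16 = 8976 (decimal)
Convert 七千六百二十二 (Chinese numeral) → 7×1000 + 6×100 + 2×10 + 2 = 7622 (decimal)
Compute 8976 - 7622 = 1354
Convert 1354 (decimal) → 1354 = 2×512 + 5×64 + 1×8 + 2 → 0o2512 (octal)
0o2512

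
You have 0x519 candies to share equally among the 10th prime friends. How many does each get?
Convert 0x519 (hexadecimal) → 5×256 + 1×16 + 9 = 1305 (decimal)
Convert the 10th prime (prime index) → 29 (decimal)
Compute 1305 ÷ 29 = 45
45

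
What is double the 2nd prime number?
The 2nd prime number = 3
Compute 3 × 2 = 6
6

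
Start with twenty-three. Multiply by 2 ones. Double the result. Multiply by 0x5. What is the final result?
Convert twenty-three (English words) → 23 (decimal)
Start: 23
Convert 2 ones (place-value notation) → 2 (decimal)
23 × 2 = 46
46 × 2 = 92
Convert 0x5 (hexadecimal) → 5 (decimal)
92 × 5 = 460
460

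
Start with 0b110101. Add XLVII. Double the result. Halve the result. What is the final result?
Convert 0b110101 (binary) → 32 + 16 + 4 + 1 = 53 (decimal)
Start: 53
Convert XLVII (Roman numeral) → 40 + 5 + 1 + 1 = 47 (decimal)
53 + 47 = 100
100 × 2 = 200
200 ÷ 2 = 100
100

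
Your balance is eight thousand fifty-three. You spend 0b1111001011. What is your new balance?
Convert eight thousand fifty-three (English words) → 8×1000 + 53 = 8053 (decimal)
Convert 0b1111001011 (binary) → 512 + 256 + 128 + 64 + 8 + 2 + 1 = 971 (decimal)
Compute 8053 - 971 = 7082
7082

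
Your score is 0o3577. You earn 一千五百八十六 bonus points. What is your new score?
Convert 0o3577 (octal) → 3×512 + 5×64 + 7×8 + 7 = 1919 (decimal)
Convert 一千五百八十六 (Chinese numeral) → 1×1000 + 5×100 + 8×10 + 6 = 1586 (decimal)
Compute 1919 + 1586 = 3505
3505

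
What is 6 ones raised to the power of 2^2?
Convert 6 ones (place-value notation) → 6 (decimal)
Convert 2^2 (power) → 4 (decimal)
Compute 6 ^ 4 = 1296
1296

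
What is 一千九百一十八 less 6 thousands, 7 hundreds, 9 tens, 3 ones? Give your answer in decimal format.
Convert 一千九百一十八 (Chinese numeral) → 1×1000 + 9×100 + 1×10 + 8 = 1918 (decimal)
Convert 6 thousands, 7 hundreds, 9 tens, 3 ones (place-value notation) → 6×1000 + 7×100 + 9×10 + 3 = 6793 (decimal)
Compute 1918 - 6793 = -4875
-4875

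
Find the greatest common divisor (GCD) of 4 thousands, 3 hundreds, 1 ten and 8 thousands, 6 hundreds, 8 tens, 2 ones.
Convert 4 thousands, 3 hundreds, 1 ten (place-value notation) → 4×1000 + 3×100 + 1×10 = 4310 (decimal)
Convert 8 thousands, 6 hundreds, 8 tens, 2 ones (place-value notation) → 8×1000 + 6×100 + 8×10 + 2 = 8682 (decimal)
Compute gcd(4310, 8682) = 2
2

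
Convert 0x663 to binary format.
Convert 0x663 (hexadecimal) → 6×256 + 6×16 + 3 = 1635 (decimal)
Convert 1635 (decimal) → 1635 = 1024 + 512 + 64 + 32 + 2 + 1 → 0b11001100011 (binary)
0b11001100011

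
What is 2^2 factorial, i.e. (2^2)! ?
Convert 2^2 (power) → 4 (decimal)
Compute 4! = 24
24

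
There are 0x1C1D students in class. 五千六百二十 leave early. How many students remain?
Convert 0x1C1D (hexadecimal) → 1×4096 + 12×256 + 1×16 + 13 = 7197 (decimal)
Convert 五千六百二十 (Chinese numeral) → 5×1000 + 6×100 + 2×10 = 5620 (decimal)
Compute 7197 - 5620 = 1577
1577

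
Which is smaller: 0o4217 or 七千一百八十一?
Convert 0o4217 (octal) → 4×512 + 2×64 + 1×8 + 7 = 2191 (decimal)
Convert 七千一百八十一 (Chinese numeral) → 7×1000 + 1×100 + 8×10 + 1 = 7181 (decimal)
Compare 2191 vs 7181: smaller = 2191
2191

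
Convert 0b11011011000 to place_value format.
Convert 0b11011011000 (binary) → 1024 + 512 + 128 + 64 + 16 + 8 = 1752 (decimal)
Convert 1752 (decimal) → 1752 = 1×1000 + 7×100 + 5×10 + 2 → 1 thousand, 7 hundreds, 5 tens, 2 ones (place-value notation)
1 thousand, 7 hundreds, 5 tens, 2 ones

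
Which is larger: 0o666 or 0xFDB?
Convert 0o666 (octal) → 6×64 + 6×8 + 6 = 438 (decimal)
Convert 0xFDB (hexadecimal) → 15×256 + 13×16 + 11 = 4059 (decimal)
Compare 438 vs 4059: larger = 4059
4059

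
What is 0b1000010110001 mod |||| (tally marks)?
Convert 0b1000010110001 (binary) → 4096 + 128 + 32 + 16 + 1 = 4273 (decimal)
Convert |||| (tally marks) → 4 (decimal)
Compute 4273 mod 4 = 1
1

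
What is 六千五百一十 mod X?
Convert 六千五百一十 (Chinese numeral) → 6×1000 + 5×100 + 1×10 = 6510 (decimal)
Convert X (Roman numeral) → 10 (decimal)
Compute 6510 mod 10 = 0
0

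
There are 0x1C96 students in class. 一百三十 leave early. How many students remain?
Convert 0x1C96 (hexadecimal) → 1×4096 + 12×256 + 9×16 + 6 = 7318 (decimal)
Convert 一百三十 (Chinese numeral) → 1×100 + 3×10 = 130 (decimal)
Compute 7318 - 130 = 7188
7188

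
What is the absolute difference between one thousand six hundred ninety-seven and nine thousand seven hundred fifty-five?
Convert one thousand six hundred ninety-seven (English words) → 1×1000 + 6×100 + 97 = 1697 (decimal)
Convert nine thousand seven hundred fifty-five (English words) → 9×1000 + 7×100 + 55 = 9755 (decimal)
Compute |1697 - 9755| = 8058
8058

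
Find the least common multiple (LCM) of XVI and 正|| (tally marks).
Convert XVI (Roman numeral) → 10 + 5 + 1 = 16 (decimal)
Convert 正|| (tally marks) → 5 + 2 = 7 (decimal)
Compute lcm(16, 7) = 112
112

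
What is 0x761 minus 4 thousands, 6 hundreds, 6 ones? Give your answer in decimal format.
Convert 0x761 (hexadecimal) → 7×256 + 6×16 + 1 = 1889 (decimal)
Convert 4 thousands, 6 hundreds, 6 ones (place-value notation) → 4×1000 + 6×100 + 6 = 4606 (decimal)
Compute 1889 - 4606 = -2717
-2717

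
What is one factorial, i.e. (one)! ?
Convert one (English words) → 1 (decimal)
Compute 1! = 1
1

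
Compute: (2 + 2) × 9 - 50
Parentheses first: 2 + 2 = 4
Multiply: 4 × 9 = 36
Subtract: 36 - 50 = -14
-14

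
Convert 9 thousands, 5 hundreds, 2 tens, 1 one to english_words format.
Convert 9 thousands, 5 hundreds, 2 tens, 1 one (place-value notation) → 9×1000 + 5×100 + 2×10 + 1 = 9521 (decimal)
Convert 9521 (decimal) → 9521 = 9×1000 + 5×100 + 21 → nine thousand five hundred twenty-one (English words)
nine thousand five hundred twenty-one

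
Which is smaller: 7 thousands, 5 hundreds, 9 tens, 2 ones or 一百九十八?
Convert 7 thousands, 5 hundreds, 9 tens, 2 ones (place-value notation) → 7×1000 + 5×100 + 9×10 + 2 = 7592 (decimal)
Convert 一百九十八 (Chinese numeral) → 1×100 + 9×10 + 8 = 198 (decimal)
Compare 7592 vs 198: smaller = 198
198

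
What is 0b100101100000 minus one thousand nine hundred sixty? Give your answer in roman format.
Convert 0b100101100000 (binary) → 2048 + 256 + 64 + 32 = 2400 (decimal)
Convert one thousand nine hundred sixty (English words) → 1×1000 + 9×100 + 60 = 1960 (decimal)
Compute 2400 - 1960 = 440
Convert 440 (decimal) → 440 = 400 + 40 → CDXL (Roman numeral)
CDXL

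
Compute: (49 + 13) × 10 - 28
Parentheses first: 49 + 13 = 62
Multiply: 62 × 10 = 620
Subtract: 620 - 28 = 592
592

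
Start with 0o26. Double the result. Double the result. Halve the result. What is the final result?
Convert 0o26 (octal) → 2×8 + 6 = 22 (decimal)
Start: 22
22 × 2 = 44
44 × 2 = 88
88 ÷ 2 = 44
44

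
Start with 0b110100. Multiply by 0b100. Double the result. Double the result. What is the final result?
Convert 0b110100 (binary) → 32 + 16 + 4 = 52 (decimal)
Start: 52
Convert 0b100 (binary) → 4 (decimal)
52 × 4 = 208
208 × 2 = 416
416 × 2 = 832
832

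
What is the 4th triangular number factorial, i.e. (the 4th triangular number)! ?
Convert the 4th triangular number (triangular index) → 4×5/2 = 10 (decimal)
Compute 10! = 3628800
3628800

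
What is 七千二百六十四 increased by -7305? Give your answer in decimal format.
Convert 七千二百六十四 (Chinese numeral) → 7×1000 + 2×100 + 6×10 + 4 = 7264 (decimal)
Compute 7264 + -7305 = -41
-41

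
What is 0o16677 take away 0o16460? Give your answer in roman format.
Convert 0o16677 (octal) → 1×4096 + 6×512 + 6×64 + 7×8 + 7 = 7615 (decimal)
Convert 0o16460 (octal) → 1×4096 + 6×512 + 4×64 + 6×8 = 7472 (decimal)
Compute 7615 - 7472 = 143
Convert 143 (decimal) → 143 = 100 + 40 + 1 + 1 + 1 → CXLIII (Roman numeral)
CXLIII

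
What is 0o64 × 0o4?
Convert 0o64 (octal) → 6×8 + 4 = 52 (decimal)
Convert 0o4 (octal) → 4 (decimal)
Compute 52 × 4 = 208
208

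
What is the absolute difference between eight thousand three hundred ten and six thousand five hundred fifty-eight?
Convert eight thousand three hundred ten (English words) → 8×1000 + 3×100 + 10 = 8310 (decimal)
Convert six thousand five hundred fifty-eight (English words) → 6×1000 + 5×100 + 58 = 6558 (decimal)
Compute |8310 - 6558| = 1752
1752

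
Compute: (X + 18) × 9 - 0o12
Convert X (Roman numeral) → 10 (decimal)
Convert 0o12 (octal) → 1×8 + 2 = 10 (decimal)
Expression in decimal: (10 + 18) × 9 - 10
Parentheses first: 10 + 18 = 28
Multiply: 28 × 9 = 252
Subtract: 252 - 10 = 242
242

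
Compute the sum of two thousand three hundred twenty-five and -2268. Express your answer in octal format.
Convert two thousand three hundred twenty-five (English words) → 2×1000 + 3×100 + 25 = 2325 (decimal)
Compute 2325 + -2268 = 57
Convert 57 (decimal) → 57 = 7×8 + 1 → 0o71 (octal)
0o71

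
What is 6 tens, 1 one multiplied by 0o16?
Convert 6 tens, 1 one (place-value notation) → 6×10 + 1 = 61 (decimal)
Convert 0o16 (octal) → 1×8 + 6 = 14 (decimal)
Compute 61 × 14 = 854
854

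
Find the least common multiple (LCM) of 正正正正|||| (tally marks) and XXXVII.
Convert 正正正正|||| (tally marks) → 5 + 5 + 5 + 5 + 4 = 24 (decimal)
Convert XXXVII (Roman numeral) → 10 + 10 + 10 + 5 + 1 + 1 = 37 (decimal)
Compute lcm(24, 37) = 888
888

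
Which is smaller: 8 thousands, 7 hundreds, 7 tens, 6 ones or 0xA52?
Convert 8 thousands, 7 hundreds, 7 tens, 6 ones (place-value notation) → 8×1000 + 7×100 + 7×10 + 6 = 8776 (decimal)
Convert 0xA52 (hexadecimal) → 10×256 + 5×16 + 2 = 2642 (decimal)
Compare 8776 vs 2642: smaller = 2642
2642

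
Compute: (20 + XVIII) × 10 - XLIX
Convert XVIII (Roman numeral) → 10 + 5 + 1 + 1 + 1 = 18 (decimal)
Convert XLIX (Roman numeral) → 40 + 9 = 49 (decimal)
Expression in decimal: (20 + 18) × 10 - 49
Parentheses first: 20 + 18 = 38
Multiply: 38 × 10 = 380
Subtract: 380 - 49 = 331
331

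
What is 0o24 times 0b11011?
Convert 0o24 (octal) → 2×8 + 4 = 20 (decimal)
Convert 0b11011 (binary) → 16 + 8 + 2 + 1 = 27 (decimal)
Compute 20 × 27 = 540
540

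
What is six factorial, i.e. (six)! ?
Convert six (English words) → 6 (decimal)
Compute 6! = 720
720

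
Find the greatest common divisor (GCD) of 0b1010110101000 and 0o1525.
Convert 0b1010110101000 (binary) → 4096 + 1024 + 256 + 128 + 32 + 8 = 5544 (decimal)
Convert 0o1525 (octal) → 1×512 + 5×64 + 2×8 + 5 = 853 (decimal)
Compute gcd(5544, 853) = 1
1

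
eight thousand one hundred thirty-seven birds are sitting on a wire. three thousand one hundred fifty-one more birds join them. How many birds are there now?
Convert eight thousand one hundred thirty-seven (English words) → 8×1000 + 1×100 + 37 = 8137 (decimal)
Convert three thousand one hundred fifty-one (English words) → 3×1000 + 1×100 + 51 = 3151 (decimal)
Compute 8137 + 3151 = 11288
11288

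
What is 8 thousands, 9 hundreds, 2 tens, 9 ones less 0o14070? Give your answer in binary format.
Convert 8 thousands, 9 hundreds, 2 tens, 9 ones (place-value notation) → 8×1000 + 9×100 + 2×10 + 9 = 8929 (decimal)
Convert 0o14070 (octal) → 1×4096 + 4×512 + 7×8 = 6200 (decimal)
Compute 8929 - 6200 = 2729
Convert 2729 (decimal) → 2729 = 2048 + 512 + 128 + 32 + 8 + 1 → 0b101010101001 (binary)
0b101010101001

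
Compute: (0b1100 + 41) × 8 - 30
Convert 0b1100 (binary) → 8 + 4 = 12 (decimal)
Expression in decimal: (12 + 41) × 8 - 30
Parentheses first: 12 + 41 = 53
Multiply: 53 × 8 = 424
Subtract: 424 - 30 = 394
394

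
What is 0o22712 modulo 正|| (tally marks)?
Convert 0o22712 (octal) → 2×4096 + 2×512 + 7×64 + 1×8 + 2 = 9674 (decimal)
Convert 正|| (tally marks) → 5 + 2 = 7 (decimal)
Compute 9674 mod 7 = 0
0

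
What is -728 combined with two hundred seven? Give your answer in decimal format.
Convert two hundred seven (English words) → 2×100 + 7 = 207 (decimal)
Compute -728 + 207 = -521
-521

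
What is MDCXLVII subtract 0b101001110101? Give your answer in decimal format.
Convert MDCXLVII (Roman numeral) → 1000 + 500 + 100 + 40 + 5 + 1 + 1 = 1647 (decimal)
Convert 0b101001110101 (binary) → 2048 + 512 + 64 + 32 + 16 + 4 + 1 = 2677 (decimal)
Compute 1647 - 2677 = -1030
-1030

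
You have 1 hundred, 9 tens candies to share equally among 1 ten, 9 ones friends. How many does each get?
Convert 1 hundred, 9 tens (place-value notation) → 1×100 + 9×10 = 190 (decimal)
Convert 1 ten, 9 ones (place-value notation) → 1×10 + 9 = 19 (decimal)
Compute 190 ÷ 19 = 10
10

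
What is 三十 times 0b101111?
Convert 三十 (Chinese numeral) → 3×10 = 30 (decimal)
Convert 0b101111 (binary) → 32 + 8 + 4 + 2 + 1 = 47 (decimal)
Compute 30 × 47 = 1410
1410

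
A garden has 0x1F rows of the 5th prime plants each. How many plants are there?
Convert the 5th prime (prime index) → 11 (decimal)
Convert 0x1F (hexadecimal) → 1×16 + 15 = 31 (decimal)
Compute 11 × 31 = 341
341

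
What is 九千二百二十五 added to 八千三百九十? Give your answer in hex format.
Convert 九千二百二十五 (Chinese numeral) → 9×1000 + 2×100 + 2×10 + 5 = 9225 (decimal)
Convert 八千三百九十 (Chinese numeral) → 8×1000 + 3×100 + 9×10 = 8390 (decimal)
Compute 9225 + 8390 = 17615
Convert 17615 (decimal) → 17615 = 4×4096 + 4×256 + 12×16 + 15 → 0x44CF (hexadecimal)
0x44CF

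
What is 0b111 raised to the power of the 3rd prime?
Convert 0b111 (binary) → 4 + 2 + 1 = 7 (decimal)
Convert the 3rd prime (prime index) → 5 (decimal)
Compute 7 ^ 5 = 16807
16807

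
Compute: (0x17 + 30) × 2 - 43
Convert 0x17 (hexadecimal) → 1×16 + 7 = 23 (decimal)
Expression in decimal: (23 + 30) × 2 - 43
Parentheses first: 23 + 30 = 53
Multiply: 53 × 2 = 106
Subtract: 106 - 43 = 63
63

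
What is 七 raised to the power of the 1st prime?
Convert 七 (Chinese numeral) → 7 (decimal)
Convert the 1st prime (prime index) → 2 (decimal)
Compute 7 ^ 2 = 49
49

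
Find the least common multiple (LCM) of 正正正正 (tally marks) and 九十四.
Convert 正正正正 (tally marks) → 5 + 5 + 5 + 5 = 20 (decimal)
Convert 九十四 (Chinese numeral) → 9×10 + 4 = 94 (decimal)
Compute lcm(20, 94) = 940
940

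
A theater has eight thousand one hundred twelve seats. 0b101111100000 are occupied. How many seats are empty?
Convert eight thousand one hundred twelve (English words) → 8×1000 + 1×100 + 12 = 8112 (decimal)
Convert 0b101111100000 (binary) → 2048 + 512 + 256 + 128 + 64 + 32 = 3040 (decimal)
Compute 8112 - 3040 = 5072
5072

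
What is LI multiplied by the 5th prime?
Convert LI (Roman numeral) → 50 + 1 = 51 (decimal)
Convert the 5th prime (prime index) → 11 (decimal)
Compute 51 × 11 = 561
561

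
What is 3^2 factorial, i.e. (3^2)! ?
Convert 3^2 (power) → 9 (decimal)
Compute 9! = 362880
362880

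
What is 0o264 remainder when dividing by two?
Convert 0o264 (octal) → 2×64 + 6×8 + 4 = 180 (decimal)
Convert two (English words) → 2 (decimal)
Compute 180 mod 2 = 0
0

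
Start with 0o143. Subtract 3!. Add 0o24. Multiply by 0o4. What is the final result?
Convert 0o143 (octal) → 1×64 + 4×8 + 3 = 99 (decimal)
Start: 99
Convert 3! (factorial) → 6 (decimal)
99 - 6 = 93
Convert 0o24 (octal) → 2×8 + 4 = 20 (decimal)
93 + 20 = 113
Convert 0o4 (octal) → 4 (decimal)
113 × 4 = 452
452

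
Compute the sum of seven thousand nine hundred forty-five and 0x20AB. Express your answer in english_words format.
Convert seven thousand nine hundred forty-five (English words) → 7×1000 + 9×100 + 45 = 7945 (decimal)
Convert 0x20AB (hexadecimal) → 2×4096 + 10×16 + 11 = 8363 (decimal)
Compute 7945 + 8363 = 16308
Convert 16308 (decimal) → 16308 = 16×1000 + 3×100 + 8 → sixteen thousand three hundred eight (English words)
sixteen thousand three hundred eight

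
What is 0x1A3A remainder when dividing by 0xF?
Convert 0x1A3A (hexadecimal) → 1×4096 + 10×256 + 3×16 + 10 = 6714 (decimal)
Convert 0xF (hexadecimal) → 15 (decimal)
Compute 6714 mod 15 = 9
9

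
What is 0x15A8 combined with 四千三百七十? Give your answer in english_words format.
Convert 0x15A8 (hexadecimal) → 1×4096 + 5×256 + 10×16 + 8 = 5544 (decimal)
Convert 四千三百七十 (Chinese numeral) → 4×1000 + 3×100 + 7×10 = 4370 (decimal)
Compute 5544 + 4370 = 9914
Convert 9914 (decimal) → 9914 = 9×1000 + 9×100 + 14 → nine thousand nine hundred fourteen (English words)
nine thousand nine hundred fourteen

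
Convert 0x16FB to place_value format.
Convert 0x16FB (hexadecimal) → 1×4096 + 6×256 + 15×16 + 11 = 5883 (decimal)
Convert 5883 (decimal) → 5883 = 5×1000 + 8×100 + 8×10 + 3 → 5 thousands, 8 hundreds, 8 tens, 3 ones (place-value notation)
5 thousands, 8 hundreds, 8 tens, 3 ones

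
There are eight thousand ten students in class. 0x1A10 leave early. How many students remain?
Convert eight thousand ten (English words) → 8×1000 + 10 = 8010 (decimal)
Convert 0x1A10 (hexadecimal) → 1×4096 + 10×256 + 1×16 = 6672 (decimal)
Compute 8010 - 6672 = 1338
1338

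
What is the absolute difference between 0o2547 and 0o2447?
Convert 0o2547 (octal) → 2×512 + 5×64 + 4×8 + 7 = 1383 (decimal)
Convert 0o2447 (octal) → 2×512 + 4×64 + 4×8 + 7 = 1319 (decimal)
Compute |1383 - 1319| = 64
64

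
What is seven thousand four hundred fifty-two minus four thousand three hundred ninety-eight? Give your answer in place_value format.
Convert seven thousand four hundred fifty-two (English words) → 7×1000 + 4×100 + 52 = 7452 (decimal)
Convert four thousand three hundred ninety-eight (English words) → 4×1000 + 3×100 + 98 = 4398 (decimal)
Compute 7452 - 4398 = 3054
Convert 3054 (decimal) → 3054 = 3×1000 + 5×10 + 4 → 3 thousands, 5 tens, 4 ones (place-value notation)
3 thousands, 5 tens, 4 ones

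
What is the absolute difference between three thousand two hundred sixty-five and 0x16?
Convert three thousand two hundred sixty-five (English words) → 3×1000 + 2×100 + 65 = 3265 (decimal)
Convert 0x16 (hexadecimal) → 1×16 + 6 = 22 (decimal)
Compute |3265 - 22| = 3243
3243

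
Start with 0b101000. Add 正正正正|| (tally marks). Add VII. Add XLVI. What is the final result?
Convert 0b101000 (binary) → 32 + 8 = 40 (decimal)
Start: 40
Convert 正正正正|| (tally marks) → 5 + 5 + 5 + 5 + 2 = 22 (decimal)
40 + 22 = 62
Convert VII (Roman numeral) → 5 + 1 + 1 = 7 (decimal)
62 + 7 = 69
Convert XLVI (Roman numeral) → 40 + 5 + 1 = 46 (decimal)
69 + 46 = 115
115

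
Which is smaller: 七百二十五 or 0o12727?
Convert 七百二十五 (Chinese numeral) → 7×100 + 2×10 + 5 = 725 (decimal)
Convert 0o12727 (octal) → 1×4096 + 2×512 + 7×64 + 2×8 + 7 = 5591 (decimal)
Compare 725 vs 5591: smaller = 725
725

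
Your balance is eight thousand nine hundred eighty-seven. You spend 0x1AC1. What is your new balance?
Convert eight thousand nine hundred eighty-seven (English words) → 8×1000 + 9×100 + 87 = 8987 (decimal)
Convert 0x1AC1 (hexadecimal) → 1×4096 + 10×256 + 12×16 + 1 = 6849 (decimal)
Compute 8987 - 6849 = 2138
2138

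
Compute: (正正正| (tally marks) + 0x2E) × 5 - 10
Convert 正正正| (tally marks) → 5 + 5 + 5 + 1 = 16 (decimal)
Convert 0x2E (hexadecimal) → 2×16 + 14 = 46 (decimal)
Expression in decimal: (16 + 46) × 5 - 10
Parentheses first: 16 + 46 = 62
Multiply: 62 × 5 = 310
Subtract: 310 - 10 = 300
300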